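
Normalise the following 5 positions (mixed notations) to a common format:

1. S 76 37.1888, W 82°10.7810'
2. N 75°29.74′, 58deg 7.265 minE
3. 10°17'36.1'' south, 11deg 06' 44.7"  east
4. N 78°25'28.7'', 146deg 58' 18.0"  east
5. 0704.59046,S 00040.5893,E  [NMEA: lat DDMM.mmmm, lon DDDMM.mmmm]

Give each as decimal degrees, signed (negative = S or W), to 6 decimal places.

1. -76.619813, -82.179683
2. 75.495667, 58.121083
3. -10.293361, 11.112417
4. 78.424639, 146.971667
5. -7.076508, 0.676488

Point 1:
  φ: 76 + 37.1888/60 = 76.6198133
  S → negative
  Lon: 82 + 10.781/60 = 82.1796833
  hemisphere W, so the sign is −
Point 2:
  Latitude: 75 + 29.74/60 = 75.4956667
  N → positive
  Longitude: 58 + 7.265/60 = 58.1210833
  E → positive
Point 3:
  Latitude: 10 + 17/60 + 36.1/3600 = 10.2933611
  S ⇒ negate
  Longitude: 6′ + 44.7″ = 6.74500′; 11 + 6.74500/60 = 11.1124167
  E ⇒ keep positive
Point 4:
  Lat: 25′ + 28.7″ = 25.47833′; 78 + 25.47833/60 = 78.4246389
  N → positive
  λ: 146° + 58/60 + 18/3600 = 146 + 0.966667 + 0.005000 = 146.9716667
  E → positive
Point 5:
  Latitude: split at 2 digits → 07° and 4.59046′; 7 + 4.59046/60 = 7.0765077
  S ⇒ negate
  Longitude: degrees = first 3 digits = 0, minutes = 40.5893; 0 + 40.5893/60 = 0.6764883
  E → positive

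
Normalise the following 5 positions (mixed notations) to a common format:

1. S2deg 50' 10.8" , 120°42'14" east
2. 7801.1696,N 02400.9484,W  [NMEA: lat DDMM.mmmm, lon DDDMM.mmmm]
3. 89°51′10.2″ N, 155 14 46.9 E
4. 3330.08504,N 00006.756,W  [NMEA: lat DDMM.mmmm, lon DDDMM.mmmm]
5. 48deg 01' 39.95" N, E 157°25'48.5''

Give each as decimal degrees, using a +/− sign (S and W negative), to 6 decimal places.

Point 1:
  Latitude: 2 + 50/60 + 10.8/3600 = 2.8363333
  S → negative
  Lon: 120° + 42/60 + 14/3600 = 120 + 0.700000 + 0.003889 = 120.7038889
  E ⇒ keep positive
Point 2:
  Latitude: degrees = first 2 digits = 78, minutes = 1.1696; 78 + 1.1696/60 = 78.0194933
  N → positive
  Longitude: degrees = first 3 digits = 24, minutes = 0.9484; 24 + 0.9484/60 = 24.0158067
  W ⇒ negate
Point 3:
  Latitude: 89° + 51/60 + 10.2/3600 = 89 + 0.850000 + 0.002833 = 89.8528333
  N ⇒ keep positive
  λ: 14′ + 46.9″ = 14.78167′; 155 + 14.78167/60 = 155.2463611
  E → positive
Point 4:
  φ: split at 2 digits → 33° and 30.08504′; 33 + 30.08504/60 = 33.5014173
  N ⇒ keep positive
  Lon: split at 3 digits → 000° and 6.756′; 0 + 6.756/60 = 0.1126000
  W → negative
Point 5:
  Latitude: 48 + 1/60 + 39.95/3600 = 48.0277639
  N → positive
  Longitude: 157° + 25/60 + 48.5/3600 = 157 + 0.416667 + 0.013472 = 157.4301389
  E → positive

1. -2.836333, 120.703889
2. 78.019493, -24.015807
3. 89.852833, 155.246361
4. 33.501417, -0.112600
5. 48.027764, 157.430139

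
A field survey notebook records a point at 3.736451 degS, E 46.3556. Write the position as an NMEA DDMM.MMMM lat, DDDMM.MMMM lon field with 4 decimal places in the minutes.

Latitude: minutes = (3.736451 − 3) × 60 = 44.187060
Longitude: fractional part 0.355600 → 21.336000 minutes

0344.1871,S / 04621.3360,E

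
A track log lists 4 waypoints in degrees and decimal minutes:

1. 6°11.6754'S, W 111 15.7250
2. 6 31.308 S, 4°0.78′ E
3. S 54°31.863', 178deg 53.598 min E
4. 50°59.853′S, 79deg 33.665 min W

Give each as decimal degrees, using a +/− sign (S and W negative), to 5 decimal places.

Point 1:
  Lat: 11.6754′ = 0.194590°; total 6.194590
  hemisphere S, so the sign is −
  Lon: 111 + 15.725/60 = 111.262083
  W ⇒ negate
Point 2:
  φ: 6 + 31.308/60 = 6.521800
  S ⇒ negate
  Longitude: 0.78′ = 0.013000°; total 4.013000
  E ⇒ keep positive
Point 3:
  Latitude: 31.863′ = 0.531050°; total 54.531050
  S → negative
  λ: 178 + 53.598/60 = 178.893300
  E ⇒ keep positive
Point 4:
  Latitude: 59.853′ = 0.997550°; total 50.997550
  hemisphere S, so the sign is −
  Lon: 79 + 33.665/60 = 79.561083
  W → negative

1. -6.19459, -111.26208
2. -6.52180, 4.01300
3. -54.53105, 178.89330
4. -50.99755, -79.56108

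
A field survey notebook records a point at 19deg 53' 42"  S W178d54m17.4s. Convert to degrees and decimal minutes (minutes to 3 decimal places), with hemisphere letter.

19° 53.700′ S, 178° 54.290′ W

Lat: 53 + 42/60 = 53.70000′
Longitude: 54 + 17.4/60 = 54.29000′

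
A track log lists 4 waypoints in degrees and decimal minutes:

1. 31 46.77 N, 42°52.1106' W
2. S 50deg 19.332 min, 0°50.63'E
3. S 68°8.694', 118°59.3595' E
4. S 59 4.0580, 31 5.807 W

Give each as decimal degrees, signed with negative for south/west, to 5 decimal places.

Point 1:
  Latitude: 31 + 46.77/60 = 31.779500
  N ⇒ keep positive
  Lon: 42 + 52.1106/60 = 42.868510
  W ⇒ negate
Point 2:
  φ: 50 + 19.332/60 = 50.322200
  hemisphere S, so the sign is −
  Longitude: 50.63′ = 0.843833°; total 0.843833
  E → positive
Point 3:
  Lat: 8.694′ = 0.144900°; total 68.144900
  S ⇒ negate
  Longitude: 118 + 59.3595/60 = 118.989325
  E → positive
Point 4:
  Latitude: 4.058′ = 0.067633°; total 59.067633
  S → negative
  Longitude: 31 + 5.807/60 = 31.096783
  W → negative

1. 31.77950, -42.86851
2. -50.32220, 0.84383
3. -68.14490, 118.98933
4. -59.06763, -31.09678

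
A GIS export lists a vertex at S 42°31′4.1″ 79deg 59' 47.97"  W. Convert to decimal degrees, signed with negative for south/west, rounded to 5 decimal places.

Latitude: 42 + 31/60 + 4.1/3600 = 42.517806
S ⇒ negate
Lon: 59′ + 47.97″ = 59.79950′; 79 + 59.79950/60 = 79.996658
hemisphere W, so the sign is −

-42.51781, -79.99666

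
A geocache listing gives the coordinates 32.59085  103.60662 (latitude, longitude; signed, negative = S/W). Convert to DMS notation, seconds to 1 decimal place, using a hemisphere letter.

32°35′27.1″ N, 103°36′23.8″ E

φ: 0.590850° → 35.45100′; 0.45100 × 60 = 27.060″
Lon: 0.606620° → 36.39720′; 0.39720 × 60 = 23.832″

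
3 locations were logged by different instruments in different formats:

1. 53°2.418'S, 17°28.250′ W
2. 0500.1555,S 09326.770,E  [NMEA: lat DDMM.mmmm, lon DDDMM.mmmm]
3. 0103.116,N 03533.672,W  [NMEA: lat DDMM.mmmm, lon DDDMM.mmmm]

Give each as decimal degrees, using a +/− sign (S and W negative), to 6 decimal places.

1. -53.040300, -17.470833
2. -5.002592, 93.446167
3. 1.051933, -35.561200

Point 1:
  Latitude: 53 + 2.418/60 = 53.0403000
  S ⇒ negate
  Longitude: 17 + 28.25/60 = 17.4708333
  W → negative
Point 2:
  φ: degrees = first 2 digits = 5, minutes = 0.1555; 5 + 0.1555/60 = 5.0025917
  S ⇒ negate
  Longitude: degrees = first 3 digits = 93, minutes = 26.77; 93 + 26.77/60 = 93.4461667
  E → positive
Point 3:
  Lat: split at 2 digits → 01° and 3.116′; 1 + 3.116/60 = 1.0519333
  N → positive
  λ: split at 3 digits → 035° and 33.672′; 35 + 33.672/60 = 35.5612000
  hemisphere W, so the sign is −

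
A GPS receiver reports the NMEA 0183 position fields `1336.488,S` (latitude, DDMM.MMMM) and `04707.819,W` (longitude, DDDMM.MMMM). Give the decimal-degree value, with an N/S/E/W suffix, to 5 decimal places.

Lat: split at 2 digits → 13° and 36.488′; 13 + 36.488/60 = 13.608133
Longitude: degrees = first 3 digits = 47, minutes = 7.819; 47 + 7.819/60 = 47.130317

13.60813° S, 47.13032° W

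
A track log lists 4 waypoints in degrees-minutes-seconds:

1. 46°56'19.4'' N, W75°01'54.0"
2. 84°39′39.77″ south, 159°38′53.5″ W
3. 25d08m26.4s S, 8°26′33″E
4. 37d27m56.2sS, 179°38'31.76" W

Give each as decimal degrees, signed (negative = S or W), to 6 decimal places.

Point 1:
  Lat: 46° + 56/60 + 19.4/3600 = 46 + 0.933333 + 0.005389 = 46.9387222
  N ⇒ keep positive
  Lon: 75 + 1/60 + 54/3600 = 75.0316667
  hemisphere W, so the sign is −
Point 2:
  φ: 39′ + 39.77″ = 39.66283′; 84 + 39.66283/60 = 84.6610472
  S ⇒ negate
  Longitude: 38′ + 53.5″ = 38.89167′; 159 + 38.89167/60 = 159.6481944
  W → negative
Point 3:
  Lat: 8′ + 26.4″ = 8.44000′; 25 + 8.44000/60 = 25.1406667
  S ⇒ negate
  Lon: 8° + 26/60 + 33/3600 = 8 + 0.433333 + 0.009167 = 8.4425000
  E → positive
Point 4:
  Latitude: 37 + 27/60 + 56.2/3600 = 37.4656111
  S → negative
  Longitude: 38′ + 31.76″ = 38.52933′; 179 + 38.52933/60 = 179.6421556
  W ⇒ negate

1. 46.938722, -75.031667
2. -84.661047, -159.648194
3. -25.140667, 8.442500
4. -37.465611, -179.642156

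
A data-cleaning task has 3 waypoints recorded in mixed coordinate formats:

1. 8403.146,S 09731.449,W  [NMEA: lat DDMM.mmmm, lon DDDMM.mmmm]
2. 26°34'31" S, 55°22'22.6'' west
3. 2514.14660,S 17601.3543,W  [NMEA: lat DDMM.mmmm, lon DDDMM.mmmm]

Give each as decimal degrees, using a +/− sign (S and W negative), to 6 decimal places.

Point 1:
  φ: split at 2 digits → 84° and 3.146′; 84 + 3.146/60 = 84.0524333
  S ⇒ negate
  Longitude: split at 3 digits → 097° and 31.449′; 97 + 31.449/60 = 97.5241500
  W ⇒ negate
Point 2:
  Lat: 34′ + 31″ = 34.51667′; 26 + 34.51667/60 = 26.5752778
  S ⇒ negate
  λ: 22′ + 22.6″ = 22.37667′; 55 + 22.37667/60 = 55.3729444
  W → negative
Point 3:
  Latitude: degrees = first 2 digits = 25, minutes = 14.1466; 25 + 14.1466/60 = 25.2357767
  S → negative
  Longitude: degrees = first 3 digits = 176, minutes = 1.3543; 176 + 1.3543/60 = 176.0225717
  W ⇒ negate

1. -84.052433, -97.524150
2. -26.575278, -55.372944
3. -25.235777, -176.022572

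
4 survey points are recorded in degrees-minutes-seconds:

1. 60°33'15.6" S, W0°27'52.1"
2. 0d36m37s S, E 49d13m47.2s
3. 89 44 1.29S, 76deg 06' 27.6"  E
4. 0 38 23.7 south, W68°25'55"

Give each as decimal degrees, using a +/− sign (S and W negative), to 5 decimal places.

Point 1:
  φ: 60 + 33/60 + 15.6/3600 = 60.554333
  S ⇒ negate
  Longitude: 0 + 27/60 + 52.1/3600 = 0.464472
  W ⇒ negate
Point 2:
  Latitude: 0 + 36/60 + 37/3600 = 0.610278
  S → negative
  λ: 49 + 13/60 + 47.2/3600 = 49.229778
  E → positive
Point 3:
  φ: 89° + 44/60 + 1.29/3600 = 89 + 0.733333 + 0.000358 = 89.733692
  hemisphere S, so the sign is −
  Lon: 76° + 6/60 + 27.6/3600 = 76 + 0.100000 + 0.007667 = 76.107667
  E → positive
Point 4:
  Lat: 38′ + 23.7″ = 38.39500′; 0 + 38.39500/60 = 0.639917
  S → negative
  λ: 68° + 25/60 + 55/3600 = 68 + 0.416667 + 0.015278 = 68.431944
  W → negative

1. -60.55433, -0.46447
2. -0.61028, 49.22978
3. -89.73369, 76.10767
4. -0.63992, -68.43194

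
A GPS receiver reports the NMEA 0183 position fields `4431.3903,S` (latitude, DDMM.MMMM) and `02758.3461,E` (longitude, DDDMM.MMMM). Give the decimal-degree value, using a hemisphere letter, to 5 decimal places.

44.52317° S, 27.97244° E

Latitude: split at 2 digits → 44° and 31.3903′; 44 + 31.3903/60 = 44.523172
Lon: split at 3 digits → 027° and 58.3461′; 27 + 58.3461/60 = 27.972435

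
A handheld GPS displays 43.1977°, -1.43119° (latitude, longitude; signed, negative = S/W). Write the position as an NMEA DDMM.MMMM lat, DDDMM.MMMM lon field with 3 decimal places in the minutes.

4311.862,N / 00125.871,W

φ: fractional part 0.197700 → 11.86200 minutes
Longitude is negative → W; |value| = 1.431190
λ: 1° + 0.431190 × 60 = 1° 25.87140′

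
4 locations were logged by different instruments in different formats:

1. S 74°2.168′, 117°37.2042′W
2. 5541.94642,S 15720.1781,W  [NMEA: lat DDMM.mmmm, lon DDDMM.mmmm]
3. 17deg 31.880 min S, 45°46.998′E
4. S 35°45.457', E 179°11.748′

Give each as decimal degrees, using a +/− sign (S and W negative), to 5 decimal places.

1. -74.03613, -117.62007
2. -55.69911, -157.33630
3. -17.53133, 45.78330
4. -35.75762, 179.19580

Point 1:
  φ: 2.168′ = 0.036133°; total 74.036133
  hemisphere S, so the sign is −
  Longitude: 117 + 37.2042/60 = 117.620070
  W → negative
Point 2:
  Lat: split at 2 digits → 55° and 41.94642′; 55 + 41.94642/60 = 55.699107
  S ⇒ negate
  Longitude: degrees = first 3 digits = 157, minutes = 20.1781; 157 + 20.1781/60 = 157.336302
  W → negative
Point 3:
  Lat: 17 + 31.88/60 = 17.531333
  hemisphere S, so the sign is −
  Longitude: 45 + 46.998/60 = 45.783300
  E → positive
Point 4:
  Lat: 45.457′ = 0.757617°; total 35.757617
  S ⇒ negate
  Lon: 11.748′ = 0.195800°; total 179.195800
  E → positive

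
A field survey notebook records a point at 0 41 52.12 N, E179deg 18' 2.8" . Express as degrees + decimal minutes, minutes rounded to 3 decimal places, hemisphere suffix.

φ: 41 + 52.12/60 = 41.86867′
λ: 18 + 2.8/60 = 18.04667′

0° 41.869′ N, 179° 18.047′ E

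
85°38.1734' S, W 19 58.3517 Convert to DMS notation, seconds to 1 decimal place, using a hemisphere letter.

Latitude: fractional minutes 0.17340 × 60 = 10.404″
λ: fractional minutes 0.35170 × 60 = 21.102″

85°38′10.4″ S, 19°58′21.1″ W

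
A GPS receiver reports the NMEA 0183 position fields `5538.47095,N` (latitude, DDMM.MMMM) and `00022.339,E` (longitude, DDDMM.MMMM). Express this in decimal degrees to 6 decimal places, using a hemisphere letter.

Lat: degrees = first 2 digits = 55, minutes = 38.47095; 55 + 38.47095/60 = 55.6411825
λ: split at 3 digits → 000° and 22.339′; 0 + 22.339/60 = 0.3723167

55.641183° N, 0.372317° E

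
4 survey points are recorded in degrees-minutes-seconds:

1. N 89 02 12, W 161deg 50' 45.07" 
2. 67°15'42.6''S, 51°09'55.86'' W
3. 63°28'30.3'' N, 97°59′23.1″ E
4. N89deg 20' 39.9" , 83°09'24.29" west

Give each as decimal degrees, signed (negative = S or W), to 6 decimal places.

1. 89.036667, -161.845853
2. -67.261833, -51.165517
3. 63.475083, 97.989750
4. 89.344417, -83.156747

Point 1:
  Latitude: 89 + 2/60 + 12/3600 = 89.0366667
  N → positive
  Lon: 161° + 50/60 + 45.07/3600 = 161 + 0.833333 + 0.012519 = 161.8458528
  hemisphere W, so the sign is −
Point 2:
  Lat: 67° + 15/60 + 42.6/3600 = 67 + 0.250000 + 0.011833 = 67.2618333
  hemisphere S, so the sign is −
  Longitude: 51° + 9/60 + 55.86/3600 = 51 + 0.150000 + 0.015517 = 51.1655167
  W → negative
Point 3:
  φ: 28′ + 30.3″ = 28.50500′; 63 + 28.50500/60 = 63.4750833
  N → positive
  λ: 97° + 59/60 + 23.1/3600 = 97 + 0.983333 + 0.006417 = 97.9897500
  E ⇒ keep positive
Point 4:
  φ: 20′ + 39.9″ = 20.66500′; 89 + 20.66500/60 = 89.3444167
  N → positive
  Lon: 83 + 9/60 + 24.29/3600 = 83.1567472
  W ⇒ negate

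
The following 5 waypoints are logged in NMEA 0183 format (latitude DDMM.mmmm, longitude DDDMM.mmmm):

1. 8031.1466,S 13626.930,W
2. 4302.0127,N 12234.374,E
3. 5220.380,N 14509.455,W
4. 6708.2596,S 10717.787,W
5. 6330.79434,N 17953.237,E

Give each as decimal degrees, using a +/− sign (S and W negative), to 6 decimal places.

1. -80.519110, -136.448833
2. 43.033545, 122.572900
3. 52.339667, -145.157583
4. -67.137660, -107.296450
5. 63.513239, 179.887283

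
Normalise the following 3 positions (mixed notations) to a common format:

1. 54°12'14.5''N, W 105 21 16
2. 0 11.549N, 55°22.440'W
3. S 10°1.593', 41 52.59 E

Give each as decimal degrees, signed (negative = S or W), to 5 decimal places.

1. 54.20403, -105.35444
2. 0.19248, -55.37400
3. -10.02655, 41.87650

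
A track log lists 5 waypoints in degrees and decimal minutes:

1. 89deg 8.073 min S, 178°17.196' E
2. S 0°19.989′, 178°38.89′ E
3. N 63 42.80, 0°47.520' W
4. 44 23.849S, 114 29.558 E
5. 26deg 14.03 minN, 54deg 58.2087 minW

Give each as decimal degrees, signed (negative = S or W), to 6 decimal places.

1. -89.134550, 178.286600
2. -0.333150, 178.648167
3. 63.713333, -0.792000
4. -44.397483, 114.492633
5. 26.233833, -54.970145

Point 1:
  Latitude: 89 + 8.073/60 = 89.1345500
  S → negative
  Longitude: 178 + 17.196/60 = 178.2866000
  E ⇒ keep positive
Point 2:
  Latitude: 19.989′ = 0.333150°; total 0.3331500
  S → negative
  λ: 38.89′ = 0.648167°; total 178.6481667
  E ⇒ keep positive
Point 3:
  φ: 42.8′ = 0.713333°; total 63.7133333
  N ⇒ keep positive
  Longitude: 47.52′ = 0.792000°; total 0.7920000
  hemisphere W, so the sign is −
Point 4:
  Latitude: 23.849′ = 0.397483°; total 44.3974833
  hemisphere S, so the sign is −
  λ: 29.558′ = 0.492633°; total 114.4926333
  E → positive
Point 5:
  Latitude: 26 + 14.03/60 = 26.2338333
  N → positive
  Lon: 54 + 58.2087/60 = 54.9701450
  W ⇒ negate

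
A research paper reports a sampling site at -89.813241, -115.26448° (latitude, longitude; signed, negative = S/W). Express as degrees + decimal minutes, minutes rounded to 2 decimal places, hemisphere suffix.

89° 48.79′ S, 115° 15.87′ W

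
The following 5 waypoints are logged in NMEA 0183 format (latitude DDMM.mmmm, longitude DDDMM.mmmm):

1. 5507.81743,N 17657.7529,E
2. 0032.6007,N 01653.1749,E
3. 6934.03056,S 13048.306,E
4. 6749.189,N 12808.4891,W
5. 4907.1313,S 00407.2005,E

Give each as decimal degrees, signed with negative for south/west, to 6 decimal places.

1. 55.130291, 176.962548
2. 0.543345, 16.886248
3. -69.567176, 130.805100
4. 67.819817, -128.141485
5. -49.118855, 4.120008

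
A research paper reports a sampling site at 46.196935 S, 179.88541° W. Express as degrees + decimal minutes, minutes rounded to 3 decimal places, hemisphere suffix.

Latitude: minutes = (46.196935 − 46) × 60 = 11.81610
Lon: fractional part 0.885410 → 53.12460 minutes

46° 11.816′ S, 179° 53.125′ W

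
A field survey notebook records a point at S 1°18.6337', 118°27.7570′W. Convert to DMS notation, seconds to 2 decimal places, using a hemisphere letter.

Latitude: 18.63370′ → 18′ and 0.63370 × 60 = 38.0220″
Longitude: 27.75700′ → 27′ and 0.75700 × 60 = 45.4200″

1°18′38.02″ S, 118°27′45.42″ W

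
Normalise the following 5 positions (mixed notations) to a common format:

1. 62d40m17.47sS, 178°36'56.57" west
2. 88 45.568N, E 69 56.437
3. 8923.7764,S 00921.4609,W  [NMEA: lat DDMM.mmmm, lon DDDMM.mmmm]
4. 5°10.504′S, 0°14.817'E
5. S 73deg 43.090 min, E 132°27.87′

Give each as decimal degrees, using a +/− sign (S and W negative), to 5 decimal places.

1. -62.67152, -178.61571
2. 88.75947, 69.94062
3. -89.39627, -9.35768
4. -5.17507, 0.24695
5. -73.71817, 132.46450

Point 1:
  Latitude: 40′ + 17.47″ = 40.29117′; 62 + 40.29117/60 = 62.671519
  S ⇒ negate
  λ: 178 + 36/60 + 56.57/3600 = 178.615714
  W → negative
Point 2:
  Lat: 88 + 45.568/60 = 88.759467
  N → positive
  Lon: 69 + 56.437/60 = 69.940617
  E ⇒ keep positive
Point 3:
  φ: split at 2 digits → 89° and 23.7764′; 89 + 23.7764/60 = 89.396273
  S ⇒ negate
  Lon: split at 3 digits → 009° and 21.4609′; 9 + 21.4609/60 = 9.357682
  W ⇒ negate
Point 4:
  Lat: 10.504′ = 0.175067°; total 5.175067
  S → negative
  Lon: 0 + 14.817/60 = 0.246950
  E → positive
Point 5:
  Latitude: 73 + 43.09/60 = 73.718167
  S → negative
  Longitude: 27.87′ = 0.464500°; total 132.464500
  E ⇒ keep positive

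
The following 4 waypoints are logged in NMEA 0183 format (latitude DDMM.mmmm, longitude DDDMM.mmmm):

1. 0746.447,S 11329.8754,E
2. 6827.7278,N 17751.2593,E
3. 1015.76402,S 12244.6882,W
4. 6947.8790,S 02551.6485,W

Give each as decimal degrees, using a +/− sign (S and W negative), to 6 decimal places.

Point 1:
  Latitude: degrees = first 2 digits = 7, minutes = 46.447; 7 + 46.447/60 = 7.7741167
  hemisphere S, so the sign is −
  Lon: split at 3 digits → 113° and 29.8754′; 113 + 29.8754/60 = 113.4979233
  E → positive
Point 2:
  Lat: split at 2 digits → 68° and 27.7278′; 68 + 27.7278/60 = 68.4621300
  N → positive
  Lon: degrees = first 3 digits = 177, minutes = 51.2593; 177 + 51.2593/60 = 177.8543217
  E ⇒ keep positive
Point 3:
  φ: split at 2 digits → 10° and 15.76402′; 10 + 15.76402/60 = 10.2627337
  S ⇒ negate
  Longitude: degrees = first 3 digits = 122, minutes = 44.6882; 122 + 44.6882/60 = 122.7448033
  hemisphere W, so the sign is −
Point 4:
  φ: split at 2 digits → 69° and 47.879′; 69 + 47.879/60 = 69.7979833
  hemisphere S, so the sign is −
  Longitude: split at 3 digits → 025° and 51.6485′; 25 + 51.6485/60 = 25.8608083
  W → negative

1. -7.774117, 113.497923
2. 68.462130, 177.854322
3. -10.262734, -122.744803
4. -69.797983, -25.860808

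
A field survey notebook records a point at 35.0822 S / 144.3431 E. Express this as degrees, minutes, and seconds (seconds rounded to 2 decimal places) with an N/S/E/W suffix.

35°04′55.92″ S, 144°20′35.16″ E

φ: 0.082200° → 4.93200′; 0.93200 × 60 = 55.9200″
Longitude: 0.343100 × 60 = 20.58600′ → 20′, remainder × 60 = 35.1600″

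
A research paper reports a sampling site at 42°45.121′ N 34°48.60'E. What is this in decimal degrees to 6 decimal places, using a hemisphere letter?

Latitude: 45.121′ = 0.752017°; total 42.7520167
λ: 48.6′ = 0.810000°; total 34.8100000

42.752017° N, 34.810000° E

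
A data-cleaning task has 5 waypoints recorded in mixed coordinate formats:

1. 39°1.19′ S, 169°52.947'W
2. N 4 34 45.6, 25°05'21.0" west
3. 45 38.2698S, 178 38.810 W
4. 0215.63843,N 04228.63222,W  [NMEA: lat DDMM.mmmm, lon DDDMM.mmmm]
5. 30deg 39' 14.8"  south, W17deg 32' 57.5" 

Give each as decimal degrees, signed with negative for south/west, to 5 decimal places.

1. -39.01983, -169.88245
2. 4.57933, -25.08917
3. -45.63783, -178.64683
4. 2.26064, -42.47720
5. -30.65411, -17.54931

Point 1:
  φ: 1.19′ = 0.019833°; total 39.019833
  S ⇒ negate
  Longitude: 169 + 52.947/60 = 169.882450
  W ⇒ negate
Point 2:
  Latitude: 4 + 34/60 + 45.6/3600 = 4.579333
  N → positive
  λ: 25 + 5/60 + 21/3600 = 25.089167
  hemisphere W, so the sign is −
Point 3:
  Lat: 45 + 38.2698/60 = 45.637830
  S ⇒ negate
  λ: 178 + 38.81/60 = 178.646833
  W ⇒ negate
Point 4:
  φ: degrees = first 2 digits = 2, minutes = 15.63843; 2 + 15.63843/60 = 2.260641
  N ⇒ keep positive
  Lon: degrees = first 3 digits = 42, minutes = 28.63222; 42 + 28.63222/60 = 42.477204
  hemisphere W, so the sign is −
Point 5:
  φ: 30° + 39/60 + 14.8/3600 = 30 + 0.650000 + 0.004111 = 30.654111
  hemisphere S, so the sign is −
  Longitude: 17° + 32/60 + 57.5/3600 = 17 + 0.533333 + 0.015972 = 17.549306
  hemisphere W, so the sign is −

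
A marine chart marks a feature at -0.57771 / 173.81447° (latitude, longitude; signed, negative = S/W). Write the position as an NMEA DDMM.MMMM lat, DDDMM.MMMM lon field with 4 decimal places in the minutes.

Latitude is negative → S; |value| = 0.577710
φ: minutes = (0.577710 − 0) × 60 = 34.662600
Longitude: 173° + 0.814470 × 60 = 173° 48.868200′

0034.6626,S / 17348.8682,E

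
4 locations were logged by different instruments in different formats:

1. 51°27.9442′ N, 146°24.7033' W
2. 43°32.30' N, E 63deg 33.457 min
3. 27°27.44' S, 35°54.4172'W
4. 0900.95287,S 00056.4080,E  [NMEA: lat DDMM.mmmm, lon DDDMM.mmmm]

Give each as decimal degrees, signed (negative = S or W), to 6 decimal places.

Point 1:
  Latitude: 27.9442′ = 0.465737°; total 51.4657367
  N → positive
  λ: 24.7033′ = 0.411722°; total 146.4117217
  W → negative
Point 2:
  φ: 32.3′ = 0.538333°; total 43.5383333
  N → positive
  λ: 63 + 33.457/60 = 63.5576167
  E → positive
Point 3:
  Latitude: 27 + 27.44/60 = 27.4573333
  hemisphere S, so the sign is −
  Longitude: 35 + 54.4172/60 = 35.9069533
  hemisphere W, so the sign is −
Point 4:
  φ: degrees = first 2 digits = 9, minutes = 0.95287; 9 + 0.95287/60 = 9.0158812
  S → negative
  Longitude: split at 3 digits → 000° and 56.408′; 0 + 56.408/60 = 0.9401333
  E → positive

1. 51.465737, -146.411722
2. 43.538333, 63.557617
3. -27.457333, -35.906953
4. -9.015881, 0.940133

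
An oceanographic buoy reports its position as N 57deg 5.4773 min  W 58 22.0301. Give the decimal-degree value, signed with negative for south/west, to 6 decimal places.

φ: 5.4773′ = 0.091288°; total 57.0912883
N → positive
Longitude: 22.0301′ = 0.367168°; total 58.3671683
W ⇒ negate

57.091288, -58.367168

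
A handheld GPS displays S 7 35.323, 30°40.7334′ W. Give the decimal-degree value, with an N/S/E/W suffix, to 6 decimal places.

Lat: 35.323′ = 0.588717°; total 7.5887167
Longitude: 40.7334′ = 0.678890°; total 30.6788900

7.588717° S, 30.678890° W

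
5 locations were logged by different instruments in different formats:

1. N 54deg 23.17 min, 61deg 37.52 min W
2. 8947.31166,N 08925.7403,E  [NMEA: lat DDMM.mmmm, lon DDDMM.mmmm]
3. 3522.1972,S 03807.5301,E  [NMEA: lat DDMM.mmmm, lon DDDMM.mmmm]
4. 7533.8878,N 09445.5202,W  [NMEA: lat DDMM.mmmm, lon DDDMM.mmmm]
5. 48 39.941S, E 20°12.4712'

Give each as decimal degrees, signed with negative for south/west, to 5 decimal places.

Point 1:
  Latitude: 23.17′ = 0.386167°; total 54.386167
  N ⇒ keep positive
  Longitude: 37.52′ = 0.625333°; total 61.625333
  W → negative
Point 2:
  φ: degrees = first 2 digits = 89, minutes = 47.31166; 89 + 47.31166/60 = 89.788528
  N → positive
  λ: degrees = first 3 digits = 89, minutes = 25.7403; 89 + 25.7403/60 = 89.429005
  E ⇒ keep positive
Point 3:
  Lat: degrees = first 2 digits = 35, minutes = 22.1972; 35 + 22.1972/60 = 35.369953
  S → negative
  Lon: split at 3 digits → 038° and 7.5301′; 38 + 7.5301/60 = 38.125502
  E ⇒ keep positive
Point 4:
  φ: degrees = first 2 digits = 75, minutes = 33.8878; 75 + 33.8878/60 = 75.564797
  N → positive
  Longitude: degrees = first 3 digits = 94, minutes = 45.5202; 94 + 45.5202/60 = 94.758670
  W → negative
Point 5:
  Latitude: 48 + 39.941/60 = 48.665683
  S ⇒ negate
  Longitude: 20 + 12.4712/60 = 20.207853
  E → positive

1. 54.38617, -61.62533
2. 89.78853, 89.42901
3. -35.36995, 38.12550
4. 75.56480, -94.75867
5. -48.66568, 20.20785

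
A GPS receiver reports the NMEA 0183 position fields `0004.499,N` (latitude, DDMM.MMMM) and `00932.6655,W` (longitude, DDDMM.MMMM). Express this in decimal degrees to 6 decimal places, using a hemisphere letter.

Lat: degrees = first 2 digits = 0, minutes = 4.499; 0 + 4.499/60 = 0.0749833
λ: split at 3 digits → 009° and 32.6655′; 9 + 32.6655/60 = 9.5444250

0.074983° N, 9.544425° W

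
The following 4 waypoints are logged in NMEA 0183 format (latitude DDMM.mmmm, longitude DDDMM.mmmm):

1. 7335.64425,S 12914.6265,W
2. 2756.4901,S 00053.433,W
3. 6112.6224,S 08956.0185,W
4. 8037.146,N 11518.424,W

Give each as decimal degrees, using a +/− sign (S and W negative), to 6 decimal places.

Point 1:
  Lat: split at 2 digits → 73° and 35.64425′; 73 + 35.64425/60 = 73.5940708
  S → negative
  λ: split at 3 digits → 129° and 14.6265′; 129 + 14.6265/60 = 129.2437750
  hemisphere W, so the sign is −
Point 2:
  φ: split at 2 digits → 27° and 56.4901′; 27 + 56.4901/60 = 27.9415017
  S ⇒ negate
  Lon: split at 3 digits → 000° and 53.433′; 0 + 53.433/60 = 0.8905500
  W → negative
Point 3:
  Latitude: split at 2 digits → 61° and 12.6224′; 61 + 12.6224/60 = 61.2103733
  S ⇒ negate
  Lon: split at 3 digits → 089° and 56.0185′; 89 + 56.0185/60 = 89.9336417
  W ⇒ negate
Point 4:
  Latitude: split at 2 digits → 80° and 37.146′; 80 + 37.146/60 = 80.6191000
  N ⇒ keep positive
  λ: split at 3 digits → 115° and 18.424′; 115 + 18.424/60 = 115.3070667
  W → negative

1. -73.594071, -129.243775
2. -27.941502, -0.890550
3. -61.210373, -89.933642
4. 80.619100, -115.307067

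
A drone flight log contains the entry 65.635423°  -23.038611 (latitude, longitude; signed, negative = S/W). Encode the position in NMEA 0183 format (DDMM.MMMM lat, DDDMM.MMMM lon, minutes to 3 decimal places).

φ: 65° + 0.635423 × 60 = 65° 38.12538′
Longitude is negative → W; |value| = 23.038611
Lon: 23° + 0.038611 × 60 = 23° 2.31666′

6538.125,N / 02302.317,W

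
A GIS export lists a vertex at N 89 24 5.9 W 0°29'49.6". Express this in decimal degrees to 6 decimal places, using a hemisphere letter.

89.401639° N, 0.497111° W

Lat: 89° + 24/60 + 5.9/3600 = 89 + 0.400000 + 0.001639 = 89.4016389
Lon: 0 + 29/60 + 49.6/3600 = 0.4971111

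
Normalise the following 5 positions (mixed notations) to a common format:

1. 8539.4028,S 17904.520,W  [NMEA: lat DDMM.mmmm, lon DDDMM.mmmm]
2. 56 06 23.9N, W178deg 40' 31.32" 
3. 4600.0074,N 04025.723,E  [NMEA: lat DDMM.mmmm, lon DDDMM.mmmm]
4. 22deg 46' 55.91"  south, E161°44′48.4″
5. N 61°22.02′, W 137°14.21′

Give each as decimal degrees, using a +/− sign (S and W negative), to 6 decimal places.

Point 1:
  Lat: split at 2 digits → 85° and 39.4028′; 85 + 39.4028/60 = 85.6567133
  S ⇒ negate
  λ: split at 3 digits → 179° and 4.52′; 179 + 4.52/60 = 179.0753333
  W ⇒ negate
Point 2:
  Latitude: 56 + 6/60 + 23.9/3600 = 56.1066389
  N → positive
  Longitude: 40′ + 31.32″ = 40.52200′; 178 + 40.52200/60 = 178.6753667
  W → negative
Point 3:
  Latitude: split at 2 digits → 46° and 0.0074′; 46 + 0.0074/60 = 46.0001233
  N → positive
  Lon: degrees = first 3 digits = 40, minutes = 25.723; 40 + 25.723/60 = 40.4287167
  E ⇒ keep positive
Point 4:
  Lat: 22° + 46/60 + 55.91/3600 = 22 + 0.766667 + 0.015531 = 22.7821972
  S → negative
  Longitude: 161° + 44/60 + 48.4/3600 = 161 + 0.733333 + 0.013444 = 161.7467778
  E ⇒ keep positive
Point 5:
  Lat: 61 + 22.02/60 = 61.3670000
  N → positive
  Longitude: 14.21′ = 0.236833°; total 137.2368333
  hemisphere W, so the sign is −

1. -85.656713, -179.075333
2. 56.106639, -178.675367
3. 46.000123, 40.428717
4. -22.782197, 161.746778
5. 61.367000, -137.236833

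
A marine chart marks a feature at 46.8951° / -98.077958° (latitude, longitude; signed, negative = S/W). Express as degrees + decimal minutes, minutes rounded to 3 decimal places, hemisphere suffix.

Latitude: fractional part 0.895100 → 53.70600 minutes
Longitude is negative → W; |value| = 98.077958
Lon: 98° + 0.077958 × 60 = 98° 4.67748′

46° 53.706′ N, 98° 4.677′ W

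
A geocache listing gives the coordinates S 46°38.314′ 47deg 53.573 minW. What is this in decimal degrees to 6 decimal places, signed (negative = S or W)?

-46.638567, -47.892883

Latitude: 38.314′ = 0.638567°; total 46.6385667
hemisphere S, so the sign is −
Longitude: 47 + 53.573/60 = 47.8928833
hemisphere W, so the sign is −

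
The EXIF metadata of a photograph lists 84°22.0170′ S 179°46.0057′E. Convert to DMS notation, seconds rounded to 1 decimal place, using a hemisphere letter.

Latitude: 22.01700′ → 22′ and 0.01700 × 60 = 1.020″
λ: 46.00570′ → 46′ and 0.00570 × 60 = 0.342″

84°22′1.0″ S, 179°46′0.3″ E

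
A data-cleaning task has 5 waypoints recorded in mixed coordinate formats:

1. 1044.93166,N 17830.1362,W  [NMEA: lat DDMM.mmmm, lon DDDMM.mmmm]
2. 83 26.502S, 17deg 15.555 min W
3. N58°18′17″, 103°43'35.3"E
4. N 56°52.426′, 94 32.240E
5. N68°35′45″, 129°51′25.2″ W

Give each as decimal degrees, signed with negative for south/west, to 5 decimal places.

Point 1:
  Lat: split at 2 digits → 10° and 44.93166′; 10 + 44.93166/60 = 10.748861
  N → positive
  Lon: split at 3 digits → 178° and 30.1362′; 178 + 30.1362/60 = 178.502270
  W → negative
Point 2:
  Latitude: 26.502′ = 0.441700°; total 83.441700
  hemisphere S, so the sign is −
  λ: 17 + 15.555/60 = 17.259250
  hemisphere W, so the sign is −
Point 3:
  Lat: 58° + 18/60 + 17/3600 = 58 + 0.300000 + 0.004722 = 58.304722
  N ⇒ keep positive
  Lon: 103° + 43/60 + 35.3/3600 = 103 + 0.716667 + 0.009806 = 103.726472
  E → positive
Point 4:
  Lat: 56 + 52.426/60 = 56.873767
  N → positive
  Longitude: 94 + 32.24/60 = 94.537333
  E → positive
Point 5:
  φ: 68 + 35/60 + 45/3600 = 68.595833
  N → positive
  λ: 129 + 51/60 + 25.2/3600 = 129.857000
  hemisphere W, so the sign is −

1. 10.74886, -178.50227
2. -83.44170, -17.25925
3. 58.30472, 103.72647
4. 56.87377, 94.53733
5. 68.59583, -129.85700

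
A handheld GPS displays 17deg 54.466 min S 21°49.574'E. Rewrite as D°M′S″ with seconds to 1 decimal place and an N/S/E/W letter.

Lat: 54.46600′ → 54′ and 0.46600 × 60 = 27.960″
Lon: fractional minutes 0.57400 × 60 = 34.440″

17°54′28.0″ S, 21°49′34.4″ E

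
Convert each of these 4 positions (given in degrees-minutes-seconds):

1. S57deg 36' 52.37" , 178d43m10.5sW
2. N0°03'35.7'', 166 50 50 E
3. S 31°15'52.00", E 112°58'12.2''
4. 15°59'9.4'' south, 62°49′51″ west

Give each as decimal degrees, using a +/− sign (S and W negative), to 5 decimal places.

1. -57.61455, -178.71958
2. 0.05992, 166.84722
3. -31.26444, 112.97006
4. -15.98594, -62.83083

Point 1:
  Lat: 36′ + 52.37″ = 36.87283′; 57 + 36.87283/60 = 57.614547
  S → negative
  Lon: 43′ + 10.5″ = 43.17500′; 178 + 43.17500/60 = 178.719583
  hemisphere W, so the sign is −
Point 2:
  Lat: 3′ + 35.7″ = 3.59500′; 0 + 3.59500/60 = 0.059917
  N → positive
  λ: 50′ + 50″ = 50.83333′; 166 + 50.83333/60 = 166.847222
  E → positive
Point 3:
  Latitude: 31 + 15/60 + 52/3600 = 31.264444
  S ⇒ negate
  Longitude: 112° + 58/60 + 12.2/3600 = 112 + 0.966667 + 0.003389 = 112.970056
  E → positive
Point 4:
  Latitude: 59′ + 9.4″ = 59.15667′; 15 + 59.15667/60 = 15.985944
  S → negative
  λ: 62° + 49/60 + 51/3600 = 62 + 0.816667 + 0.014167 = 62.830833
  W ⇒ negate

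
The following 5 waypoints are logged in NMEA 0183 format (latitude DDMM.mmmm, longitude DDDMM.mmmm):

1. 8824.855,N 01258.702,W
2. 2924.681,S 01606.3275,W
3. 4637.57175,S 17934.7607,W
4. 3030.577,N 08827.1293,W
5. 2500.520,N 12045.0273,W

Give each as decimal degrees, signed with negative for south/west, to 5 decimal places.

1. 88.41425, -12.97837
2. -29.41135, -16.10546
3. -46.62620, -179.57935
4. 30.50962, -88.45216
5. 25.00867, -120.75046

Point 1:
  Lat: degrees = first 2 digits = 88, minutes = 24.855; 88 + 24.855/60 = 88.414250
  N ⇒ keep positive
  Longitude: degrees = first 3 digits = 12, minutes = 58.702; 12 + 58.702/60 = 12.978367
  W → negative
Point 2:
  Lat: degrees = first 2 digits = 29, minutes = 24.681; 29 + 24.681/60 = 29.411350
  hemisphere S, so the sign is −
  Longitude: split at 3 digits → 016° and 6.3275′; 16 + 6.3275/60 = 16.105458
  hemisphere W, so the sign is −
Point 3:
  φ: split at 2 digits → 46° and 37.57175′; 46 + 37.57175/60 = 46.626196
  hemisphere S, so the sign is −
  Lon: split at 3 digits → 179° and 34.7607′; 179 + 34.7607/60 = 179.579345
  W → negative
Point 4:
  φ: degrees = first 2 digits = 30, minutes = 30.577; 30 + 30.577/60 = 30.509617
  N ⇒ keep positive
  λ: degrees = first 3 digits = 88, minutes = 27.1293; 88 + 27.1293/60 = 88.452155
  hemisphere W, so the sign is −
Point 5:
  φ: degrees = first 2 digits = 25, minutes = 0.52; 25 + 0.52/60 = 25.008667
  N ⇒ keep positive
  Longitude: split at 3 digits → 120° and 45.0273′; 120 + 45.0273/60 = 120.750455
  W ⇒ negate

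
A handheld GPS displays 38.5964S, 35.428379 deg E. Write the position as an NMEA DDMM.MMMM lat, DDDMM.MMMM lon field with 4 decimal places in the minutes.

3835.7840,S / 03525.7027,E

Latitude: minutes = (38.596400 − 38) × 60 = 35.784000
Longitude: fractional part 0.428379 → 25.702740 minutes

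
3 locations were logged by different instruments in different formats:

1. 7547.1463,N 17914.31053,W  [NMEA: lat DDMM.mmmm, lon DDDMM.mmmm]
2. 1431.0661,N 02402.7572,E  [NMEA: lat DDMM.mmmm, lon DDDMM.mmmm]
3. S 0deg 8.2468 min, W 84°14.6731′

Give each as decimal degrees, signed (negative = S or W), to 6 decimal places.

Point 1:
  Latitude: degrees = first 2 digits = 75, minutes = 47.1463; 75 + 47.1463/60 = 75.7857717
  N ⇒ keep positive
  Longitude: degrees = first 3 digits = 179, minutes = 14.31053; 179 + 14.31053/60 = 179.2385088
  W ⇒ negate
Point 2:
  Lat: split at 2 digits → 14° and 31.0661′; 14 + 31.0661/60 = 14.5177683
  N → positive
  Lon: split at 3 digits → 024° and 2.7572′; 24 + 2.7572/60 = 24.0459533
  E → positive
Point 3:
  φ: 0 + 8.2468/60 = 0.1374467
  hemisphere S, so the sign is −
  Lon: 14.6731′ = 0.244552°; total 84.2445517
  W → negative

1. 75.785772, -179.238509
2. 14.517768, 24.045953
3. -0.137447, -84.244552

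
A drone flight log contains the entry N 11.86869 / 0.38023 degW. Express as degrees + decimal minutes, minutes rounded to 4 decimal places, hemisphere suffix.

Latitude: fractional part 0.868690 → 52.121400 minutes
λ: minutes = (0.380230 − 0) × 60 = 22.813800

11° 52.1214′ N, 0° 22.8138′ W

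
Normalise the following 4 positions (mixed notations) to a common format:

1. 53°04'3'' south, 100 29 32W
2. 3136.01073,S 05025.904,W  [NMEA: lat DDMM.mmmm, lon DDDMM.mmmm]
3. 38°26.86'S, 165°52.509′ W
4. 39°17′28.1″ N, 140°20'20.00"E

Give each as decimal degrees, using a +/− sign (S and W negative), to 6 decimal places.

1. -53.067500, -100.492222
2. -31.600179, -50.431733
3. -38.447667, -165.875150
4. 39.291139, 140.338889

Point 1:
  Latitude: 4′ + 3″ = 4.05000′; 53 + 4.05000/60 = 53.0675000
  S ⇒ negate
  λ: 29′ + 32″ = 29.53333′; 100 + 29.53333/60 = 100.4922222
  hemisphere W, so the sign is −
Point 2:
  Lat: split at 2 digits → 31° and 36.01073′; 31 + 36.01073/60 = 31.6001788
  S → negative
  Longitude: split at 3 digits → 050° and 25.904′; 50 + 25.904/60 = 50.4317333
  hemisphere W, so the sign is −
Point 3:
  Latitude: 38 + 26.86/60 = 38.4476667
  hemisphere S, so the sign is −
  Lon: 165 + 52.509/60 = 165.8751500
  hemisphere W, so the sign is −
Point 4:
  φ: 39 + 17/60 + 28.1/3600 = 39.2911389
  N ⇒ keep positive
  Longitude: 140° + 20/60 + 20/3600 = 140 + 0.333333 + 0.005556 = 140.3388889
  E ⇒ keep positive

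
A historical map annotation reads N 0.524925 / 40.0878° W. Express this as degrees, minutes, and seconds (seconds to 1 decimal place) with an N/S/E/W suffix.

0°31′29.7″ N, 40°05′16.1″ W

φ: whole degrees 0; 31.49550′ → 31′ and 29.730″
Longitude: whole degrees 40; 5.26800′ → 5′ and 16.080″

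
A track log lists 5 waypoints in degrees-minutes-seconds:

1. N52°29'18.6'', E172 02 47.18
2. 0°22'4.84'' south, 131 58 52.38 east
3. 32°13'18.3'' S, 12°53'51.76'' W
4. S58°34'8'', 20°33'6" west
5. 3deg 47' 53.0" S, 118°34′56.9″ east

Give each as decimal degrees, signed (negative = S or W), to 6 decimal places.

1. 52.488500, 172.046439
2. -0.368011, 131.981217
3. -32.221750, -12.897711
4. -58.568889, -20.551667
5. -3.798056, 118.582472

Point 1:
  φ: 52° + 29/60 + 18.6/3600 = 52 + 0.483333 + 0.005167 = 52.4885000
  N ⇒ keep positive
  Longitude: 172 + 2/60 + 47.18/3600 = 172.0464389
  E ⇒ keep positive
Point 2:
  Lat: 0 + 22/60 + 4.84/3600 = 0.3680111
  S ⇒ negate
  λ: 131° + 58/60 + 52.38/3600 = 131 + 0.966667 + 0.014550 = 131.9812167
  E → positive
Point 3:
  Lat: 32° + 13/60 + 18.3/3600 = 32 + 0.216667 + 0.005083 = 32.2217500
  S → negative
  λ: 12° + 53/60 + 51.76/3600 = 12 + 0.883333 + 0.014378 = 12.8977111
  W → negative
Point 4:
  Latitude: 58° + 34/60 + 8/3600 = 58 + 0.566667 + 0.002222 = 58.5688889
  hemisphere S, so the sign is −
  Longitude: 33′ + 6″ = 33.10000′; 20 + 33.10000/60 = 20.5516667
  hemisphere W, so the sign is −
Point 5:
  Latitude: 3° + 47/60 + 53/3600 = 3 + 0.783333 + 0.014722 = 3.7980556
  hemisphere S, so the sign is −
  Longitude: 118° + 34/60 + 56.9/3600 = 118 + 0.566667 + 0.015806 = 118.5824722
  E ⇒ keep positive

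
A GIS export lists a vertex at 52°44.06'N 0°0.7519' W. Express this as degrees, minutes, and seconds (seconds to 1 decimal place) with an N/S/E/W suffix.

Latitude: fractional minutes 0.06000 × 60 = 3.600″
Lon: fractional minutes 0.75190 × 60 = 45.114″

52°44′3.6″ N, 0°00′45.1″ W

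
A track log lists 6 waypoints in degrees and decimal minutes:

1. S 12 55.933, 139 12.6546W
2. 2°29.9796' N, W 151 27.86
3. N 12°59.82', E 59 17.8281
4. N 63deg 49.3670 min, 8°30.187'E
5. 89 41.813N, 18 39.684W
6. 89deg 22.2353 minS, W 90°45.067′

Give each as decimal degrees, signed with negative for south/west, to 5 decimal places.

1. -12.93222, -139.21091
2. 2.49966, -151.46433
3. 12.99700, 59.29714
4. 63.82278, 8.50312
5. 89.69688, -18.66140
6. -89.37059, -90.75112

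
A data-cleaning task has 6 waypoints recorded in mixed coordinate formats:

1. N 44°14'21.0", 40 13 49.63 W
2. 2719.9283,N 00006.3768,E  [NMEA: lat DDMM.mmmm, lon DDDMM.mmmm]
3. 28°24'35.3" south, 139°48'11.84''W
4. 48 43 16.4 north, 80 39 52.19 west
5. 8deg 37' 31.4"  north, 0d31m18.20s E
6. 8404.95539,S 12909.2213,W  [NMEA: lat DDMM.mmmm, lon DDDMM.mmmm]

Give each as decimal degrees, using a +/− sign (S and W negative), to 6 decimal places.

1. 44.239167, -40.230453
2. 27.332138, 0.106280
3. -28.409806, -139.803289
4. 48.721222, -80.664497
5. 8.625389, 0.521722
6. -84.082590, -129.153688

Point 1:
  φ: 14′ + 21″ = 14.35000′; 44 + 14.35000/60 = 44.2391667
  N ⇒ keep positive
  Lon: 13′ + 49.63″ = 13.82717′; 40 + 13.82717/60 = 40.2304528
  W ⇒ negate
Point 2:
  Lat: degrees = first 2 digits = 27, minutes = 19.9283; 27 + 19.9283/60 = 27.3321383
  N ⇒ keep positive
  Longitude: degrees = first 3 digits = 0, minutes = 6.3768; 0 + 6.3768/60 = 0.1062800
  E → positive
Point 3:
  Latitude: 28 + 24/60 + 35.3/3600 = 28.4098056
  S → negative
  Longitude: 139° + 48/60 + 11.84/3600 = 139 + 0.800000 + 0.003289 = 139.8032889
  W ⇒ negate
Point 4:
  φ: 48 + 43/60 + 16.4/3600 = 48.7212222
  N ⇒ keep positive
  λ: 39′ + 52.19″ = 39.86983′; 80 + 39.86983/60 = 80.6644972
  W ⇒ negate
Point 5:
  Lat: 37′ + 31.4″ = 37.52333′; 8 + 37.52333/60 = 8.6253889
  N → positive
  Longitude: 0 + 31/60 + 18.2/3600 = 0.5217222
  E → positive
Point 6:
  Latitude: split at 2 digits → 84° and 4.95539′; 84 + 4.95539/60 = 84.0825898
  S → negative
  λ: split at 3 digits → 129° and 9.2213′; 129 + 9.2213/60 = 129.1536883
  W ⇒ negate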